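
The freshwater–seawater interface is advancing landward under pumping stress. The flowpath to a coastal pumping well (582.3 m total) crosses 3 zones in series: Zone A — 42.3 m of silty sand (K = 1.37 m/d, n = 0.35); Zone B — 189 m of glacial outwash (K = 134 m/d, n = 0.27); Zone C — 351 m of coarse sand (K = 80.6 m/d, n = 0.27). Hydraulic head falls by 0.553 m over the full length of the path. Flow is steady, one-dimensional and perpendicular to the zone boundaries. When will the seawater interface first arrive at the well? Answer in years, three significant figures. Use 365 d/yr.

29.2 years

Steady 1-D flow in series ⇒ the Darcy flux q is identical in every zone and the zone head losses add (resistances L/K in series).
Σ(L/K) = 42.3/1.37 + 189/134 + 351/80.6 = 30.88 + 1.410 + 4.355 = 36.64 d
q = ΔH / Σ(L/K) = 0.553 / 36.64 = 0.01509 m/d (same in every zone)
Zone A: v = q/n = 0.01509/0.35 = 0.04312 m/d → t_A = 42.3/0.04312 = 981.0 d
Zone B: v = q/n = 0.01509/0.27 = 0.05590 m/d → t_B = 189/0.05590 = 3381 d
Zone C: v = q/n = 0.01509/0.27 = 0.05590 m/d → t_C = 351/0.05590 = 6279 d
Total t = 981.0 + 3381 + 6279 = 10640 d
   = 10640 / 365 = 29.2 yr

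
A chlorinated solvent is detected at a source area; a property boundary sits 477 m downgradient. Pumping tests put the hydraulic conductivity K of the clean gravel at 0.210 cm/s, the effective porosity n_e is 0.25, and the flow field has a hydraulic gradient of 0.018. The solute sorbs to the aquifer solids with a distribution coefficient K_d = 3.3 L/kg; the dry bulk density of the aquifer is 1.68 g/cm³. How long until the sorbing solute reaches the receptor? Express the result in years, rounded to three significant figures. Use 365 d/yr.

2.32 years

K = 0.210 cm/s × 864 = 181.4 m/d
q = Ki = 181.4 × 0.018 = 3.266 m/d
Seepage velocity v = q / n = 3.266 / 0.25 = 13.06 m/d
Retardation R = 1 + ρ_b·K_d/n = 1 + 1.68×3.3/0.25 = 23.18
Contaminant velocity v_c = v/R = 13.06/23.18 = 0.5637 m/d
t = L/v_c = 477/0.5637 = 846.2 d
   = 846.2/365 = 2.32 yr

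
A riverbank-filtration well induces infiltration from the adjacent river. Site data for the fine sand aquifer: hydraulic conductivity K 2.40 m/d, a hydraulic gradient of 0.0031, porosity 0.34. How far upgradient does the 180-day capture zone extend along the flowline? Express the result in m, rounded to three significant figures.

Darcy flux q = K·i = 2.40 × 0.0031 = 0.007440 m/d
v_s = q/n_e = 0.007440/0.34 = 0.02188 m/d
L = v × T = 0.02188 × 180 = 3.939 m

3.94 m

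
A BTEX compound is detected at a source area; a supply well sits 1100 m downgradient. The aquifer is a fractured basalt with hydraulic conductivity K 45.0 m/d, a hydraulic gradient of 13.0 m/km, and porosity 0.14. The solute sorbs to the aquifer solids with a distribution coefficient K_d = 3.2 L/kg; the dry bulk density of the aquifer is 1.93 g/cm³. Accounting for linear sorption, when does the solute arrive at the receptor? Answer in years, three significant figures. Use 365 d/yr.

q = Ki = 45.0 × 0.013 = 0.5850 m/d
Seepage velocity v = q / n = 0.5850 / 0.14 = 4.179 m/d
Retardation R = 1 + ρ_b·K_d/n = 1 + 1.93×3.2/0.14 = 45.11
Contaminant velocity v_c = v/R = 4.179/45.11 = 0.09262 m/d
t = L/v_c = 1100/0.09262 = 11880 d
   = 11880/365 = 32.5 yr

32.5 years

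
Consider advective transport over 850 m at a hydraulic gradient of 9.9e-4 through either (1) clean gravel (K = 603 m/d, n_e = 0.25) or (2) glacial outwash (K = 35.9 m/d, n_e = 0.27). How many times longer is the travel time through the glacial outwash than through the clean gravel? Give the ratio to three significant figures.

18.1

Unit 1 (clean gravel): v = 603×9.9e-4/0.25 = 2.388 m/d, t = 850/2.388 = 356.0 d
Unit 2 (glacial outwash): v = 35.9×9.9e-4/0.27 = 0.1316 m/d, t = 850/0.1316 = 6457 d
t(glacial outwash) / t(clean gravel) = 6457/356.0 = 18.1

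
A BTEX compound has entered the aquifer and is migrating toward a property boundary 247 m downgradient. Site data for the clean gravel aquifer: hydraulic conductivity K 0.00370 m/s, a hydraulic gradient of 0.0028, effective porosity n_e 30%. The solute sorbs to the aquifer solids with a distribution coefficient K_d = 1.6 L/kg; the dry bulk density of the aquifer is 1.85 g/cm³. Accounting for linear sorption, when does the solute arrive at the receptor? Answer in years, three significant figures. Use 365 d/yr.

K = 0.00370 m/s × 86400 s/d = 319.7 m/d
Darcy flux q = K·i = 319.7 × 0.0028 = 0.8951 m/d
v = Ki/n = 319.7·0.0028/0.30 = 2.984 m/d
Retardation R = 1 + ρ_b·K_d/n = 1 + 1.85×1.6/0.30 = 10.87
Contaminant velocity v_c = v/R = 2.984/10.87 = 0.2746 m/d
t = L/v_c = 247/0.2746 = 899.6 d
   = 899.6/365 = 2.46 yr

2.46 years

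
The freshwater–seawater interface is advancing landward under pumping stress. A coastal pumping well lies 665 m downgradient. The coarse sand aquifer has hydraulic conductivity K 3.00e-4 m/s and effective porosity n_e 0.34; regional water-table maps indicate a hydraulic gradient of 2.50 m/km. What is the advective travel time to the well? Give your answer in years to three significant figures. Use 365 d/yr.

K = 3.00e-4 m/s × 86400 s/d = 25.92 m/d
Darcy flux q = K·i = 25.92 × 0.0025 = 0.06480 m/d
v = Ki/n = 25.92·0.0025/0.34 = 0.1906 m/d
t = L / v = 665 / 0.1906 = 3489 d
   = 3489 / 365 = 9.56 yr

9.56 years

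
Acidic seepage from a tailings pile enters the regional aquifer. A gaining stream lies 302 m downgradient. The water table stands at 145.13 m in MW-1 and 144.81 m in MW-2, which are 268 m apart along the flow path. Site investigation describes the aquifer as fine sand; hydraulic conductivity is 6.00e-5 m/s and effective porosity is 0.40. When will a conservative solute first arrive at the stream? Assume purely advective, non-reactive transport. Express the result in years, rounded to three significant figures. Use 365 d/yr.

Hydraulic gradient i = (145.13 − 144.81) / 268 = 0.32 / 268 = 0.001194
K = 6.00e-5 m/s × 86400 s/d = 5.184 m/d
q = Ki = 5.184 × 0.001194 = 0.006190 m/d
Average linear velocity = 0.006190 / 0.40 = 0.01547 m/d
t = L / v = 302 / 0.01547 = 19520 d
   = 19520 / 365 = 53.5 yr

53.5 years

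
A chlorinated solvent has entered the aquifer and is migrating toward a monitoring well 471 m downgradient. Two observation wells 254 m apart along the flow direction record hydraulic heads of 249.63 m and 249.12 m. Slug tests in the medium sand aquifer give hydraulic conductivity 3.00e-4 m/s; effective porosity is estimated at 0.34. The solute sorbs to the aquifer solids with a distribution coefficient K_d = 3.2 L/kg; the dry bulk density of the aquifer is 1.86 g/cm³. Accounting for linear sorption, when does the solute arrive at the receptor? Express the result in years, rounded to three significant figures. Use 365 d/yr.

156 years

Hydraulic gradient i = (249.63 − 249.12) / 254 = 0.51 / 254 = 0.002008
K = 3.00e-4 m/s × 86400 s/d = 25.92 m/d
Specific discharge q = 25.92 × 0.002008 = 0.05204 m/d
v_s = q/n_e = 0.05204/0.34 = 0.1531 m/d
Retardation R = 1 + ρ_b·K_d/n = 1 + 1.86×3.2/0.34 = 18.51
Contaminant velocity v_c = v/R = 0.1531/18.51 = 0.008271 m/d
t = L/v_c = 471/0.008271 = 56940 d
   = 56940/365 = 156 yr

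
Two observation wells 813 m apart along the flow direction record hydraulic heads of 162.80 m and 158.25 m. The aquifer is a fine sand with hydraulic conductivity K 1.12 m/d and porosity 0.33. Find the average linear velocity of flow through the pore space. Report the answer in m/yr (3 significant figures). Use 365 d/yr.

Hydraulic gradient i = (162.80 − 158.25) / 813 = 4.55 / 813 = 0.005597
Specific discharge q = 1.12 × 0.005597 = 0.006268 m/d
v_s = q/n_e = 0.006268/0.33 = 0.01899 m/d
   = 0.01899 × 365 = 6.93 m/yr

6.93 m/yr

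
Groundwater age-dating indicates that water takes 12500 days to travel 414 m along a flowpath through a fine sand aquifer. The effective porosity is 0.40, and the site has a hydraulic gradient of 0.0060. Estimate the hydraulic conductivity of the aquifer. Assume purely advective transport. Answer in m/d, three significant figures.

v = L / t = 414 / 12500 = 0.03312 m/d
K = v · n / i = 0.03312 × 0.40 / 0.0060 = 2.21 m/d

2.21 m/d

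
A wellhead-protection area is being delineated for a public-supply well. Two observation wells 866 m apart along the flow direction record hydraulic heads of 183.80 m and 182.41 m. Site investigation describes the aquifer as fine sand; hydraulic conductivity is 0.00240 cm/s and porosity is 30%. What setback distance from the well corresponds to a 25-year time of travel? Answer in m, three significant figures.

101 m

Hydraulic gradient i = (183.80 − 182.41) / 866 = 1.39 / 866 = 0.001605
K = 0.00240 cm/s × 864 = 2.074 m/d
q = Ki = 2.074 × 0.001605 = 0.003328 m/d
Seepage velocity v = q / n = 0.003328 / 0.30 = 0.01109 m/d
T = 25 yr × 365 = 9125 d
L = v × T = 0.01109 × 9125 = 101.2 m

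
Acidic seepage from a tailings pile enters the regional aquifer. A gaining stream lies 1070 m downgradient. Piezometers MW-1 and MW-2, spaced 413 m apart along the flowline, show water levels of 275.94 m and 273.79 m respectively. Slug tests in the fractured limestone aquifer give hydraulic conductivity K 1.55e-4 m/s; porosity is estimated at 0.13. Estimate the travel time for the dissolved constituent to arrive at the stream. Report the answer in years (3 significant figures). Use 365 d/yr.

5.47 years

Hydraulic gradient i = (275.94 − 273.79) / 413 = 2.15 / 413 = 0.005206
K = 1.55e-4 m/s × 86400 s/d = 13.39 m/d
Specific discharge q = 13.39 × 0.005206 = 0.06972 m/d
Average linear velocity = 0.06972 / 0.13 = 0.5363 m/d
t = L / v = 1070 / 0.5363 = 1995 d
   = 1995 / 365 = 5.47 yr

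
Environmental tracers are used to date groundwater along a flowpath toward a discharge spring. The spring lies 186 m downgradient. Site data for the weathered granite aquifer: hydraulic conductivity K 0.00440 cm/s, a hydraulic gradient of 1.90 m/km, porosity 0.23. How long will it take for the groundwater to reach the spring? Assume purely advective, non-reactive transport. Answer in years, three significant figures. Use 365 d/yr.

K = 0.00440 cm/s × 864 = 3.802 m/d
q = Ki = 3.802 × 0.0019 = 0.007223 m/d
v_s = q/n_e = 0.007223/0.23 = 0.03140 m/d
t = L / v = 186 / 0.03140 = 5923 d
   = 5923 / 365 = 16.2 yr

16.2 years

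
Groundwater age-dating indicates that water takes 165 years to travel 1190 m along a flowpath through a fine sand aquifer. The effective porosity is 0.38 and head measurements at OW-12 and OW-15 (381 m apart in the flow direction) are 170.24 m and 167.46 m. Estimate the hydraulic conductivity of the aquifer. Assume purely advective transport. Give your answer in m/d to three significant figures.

Hydraulic gradient i = (170.24 − 167.46) / 381 = 2.78 / 381 = 0.007297
t = 165 years = 60230 d
v = L / t = 1190 / 60230 = 0.01976 m/d
K = v · n / i = 0.01976 × 0.38 / 0.007297 = 1.03 m/d

1.03 m/d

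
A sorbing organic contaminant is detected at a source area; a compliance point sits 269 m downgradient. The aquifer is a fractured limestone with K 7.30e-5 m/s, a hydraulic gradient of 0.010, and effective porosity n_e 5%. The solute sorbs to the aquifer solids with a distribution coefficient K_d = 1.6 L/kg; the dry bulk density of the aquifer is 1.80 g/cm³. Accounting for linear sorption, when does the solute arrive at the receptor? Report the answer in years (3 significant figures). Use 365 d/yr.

34.2 years

K = 7.30e-5 m/s × 86400 s/d = 6.307 m/d
Specific discharge q = 6.307 × 0.010 = 0.06307 m/d
Seepage velocity v = q / n = 0.06307 / 0.05 = 1.261 m/d
Retardation R = 1 + ρ_b·K_d/n = 1 + 1.80×1.6/0.05 = 58.60
Contaminant velocity v_c = v/R = 1.261/58.60 = 0.02153 m/d
t = L/v_c = 269/0.02153 = 12500 d
   = 12500/365 = 34.2 yr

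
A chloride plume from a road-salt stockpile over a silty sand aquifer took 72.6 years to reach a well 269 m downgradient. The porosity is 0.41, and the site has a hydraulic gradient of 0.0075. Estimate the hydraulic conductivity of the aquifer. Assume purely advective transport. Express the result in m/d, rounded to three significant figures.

0.555 m/d

t = 72.6 years = 26500 d
v = L / t = 269 / 26500 = 0.01015 m/d
K = v · n / i = 0.01015 × 0.41 / 0.0075 = 0.555 m/d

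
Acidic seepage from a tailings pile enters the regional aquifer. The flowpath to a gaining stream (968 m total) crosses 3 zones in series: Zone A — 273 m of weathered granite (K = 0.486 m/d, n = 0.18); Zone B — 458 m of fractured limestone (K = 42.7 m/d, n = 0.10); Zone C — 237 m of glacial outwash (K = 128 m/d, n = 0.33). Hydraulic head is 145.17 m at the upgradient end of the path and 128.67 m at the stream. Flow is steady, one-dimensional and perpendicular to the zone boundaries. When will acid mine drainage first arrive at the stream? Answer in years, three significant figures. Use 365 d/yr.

Total head drop ΔH = 145.17 − 128.67 = 16.50 m
Steady 1-D flow in series ⇒ the Darcy flux q is identical in every zone and the zone head losses add (resistances L/K in series).
Σ(L/K) = 273/0.486 + 458/42.7 + 237/128 = 561.7 + 10.73 + 1.852 = 574.3 d
q = ΔH / Σ(L/K) = 16.50 / 574.3 = 0.02873 m/d (same in every zone)
Zone A: v = q/n = 0.02873/0.18 = 0.1596 m/d → t_A = 273/0.1596 = 1710 d
Zone B: v = q/n = 0.02873/0.10 = 0.2873 m/d → t_B = 458/0.2873 = 1594 d
Zone C: v = q/n = 0.02873/0.33 = 0.08706 m/d → t_C = 237/0.08706 = 2722 d
Total t = 1710 + 1594 + 2722 = 6027 d
   = 6027 / 365 = 16.5 yr

16.5 years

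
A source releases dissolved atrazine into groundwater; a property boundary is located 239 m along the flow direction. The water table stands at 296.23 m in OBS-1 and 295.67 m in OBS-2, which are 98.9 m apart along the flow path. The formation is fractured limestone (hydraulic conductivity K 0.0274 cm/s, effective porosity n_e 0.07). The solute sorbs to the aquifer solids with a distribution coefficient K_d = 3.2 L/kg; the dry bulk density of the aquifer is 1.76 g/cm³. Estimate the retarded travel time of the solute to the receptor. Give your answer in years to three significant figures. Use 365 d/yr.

Hydraulic gradient i = (296.23 − 295.67) / 98.9 = 0.56 / 98.9 = 0.005662
K = 0.0274 cm/s × 864 = 23.67 m/d
q = Ki = 23.67 × 0.005662 = 0.1340 m/d
v_s = q/n_e = 0.1340/0.07 = 1.915 m/d
Retardation R = 1 + ρ_b·K_d/n = 1 + 1.76×3.2/0.07 = 81.46
Contaminant velocity v_c = v/R = 1.915/81.46 = 0.02351 m/d
t = L/v_c = 239/0.02351 = 10170 d
   = 10170/365 = 27.9 yr

27.9 years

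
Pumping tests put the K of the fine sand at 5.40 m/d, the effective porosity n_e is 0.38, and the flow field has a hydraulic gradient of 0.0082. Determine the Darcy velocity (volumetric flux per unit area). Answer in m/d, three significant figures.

0.0443 m/d

Darcy flux q = K·i = 5.40 × 0.0082 = 0.04428 m/d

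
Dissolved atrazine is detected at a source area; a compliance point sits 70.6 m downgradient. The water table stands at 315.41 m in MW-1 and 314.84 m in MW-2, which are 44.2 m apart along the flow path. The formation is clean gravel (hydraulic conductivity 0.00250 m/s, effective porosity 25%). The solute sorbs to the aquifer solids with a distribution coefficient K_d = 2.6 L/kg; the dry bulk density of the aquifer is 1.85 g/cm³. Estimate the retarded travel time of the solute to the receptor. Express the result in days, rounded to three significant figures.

Hydraulic gradient i = (315.41 − 314.84) / 44.2 = 0.57 / 44.2 = 0.01290
K = 0.00250 m/s × 86400 s/d = 216.0 m/d
Specific discharge q = 216.0 × 0.01290 = 2.786 m/d
Average linear velocity = 2.786 / 0.25 = 11.14 m/d
Retardation R = 1 + ρ_b·K_d/n = 1 + 1.85×2.6/0.25 = 20.24
Contaminant velocity v_c = v/R = 11.14/20.24 = 0.5505 m/d
t = L/v_c = 70.6/0.5505 = 128.2 d

128 days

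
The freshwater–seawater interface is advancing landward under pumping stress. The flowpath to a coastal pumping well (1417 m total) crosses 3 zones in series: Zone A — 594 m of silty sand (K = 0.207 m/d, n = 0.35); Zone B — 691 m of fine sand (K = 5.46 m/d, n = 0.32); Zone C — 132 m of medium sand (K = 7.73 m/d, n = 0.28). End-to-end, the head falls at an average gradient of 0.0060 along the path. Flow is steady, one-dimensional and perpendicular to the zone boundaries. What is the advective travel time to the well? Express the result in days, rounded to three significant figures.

Continuity: the same q passes through each zone, so ΔH = q·Σ(L_j/K_j) — the zones act as resistances in series.
Σ(L/K) = 594/0.207 + 691/5.46 + 132/7.73 = 2870 + 126.6 + 17.08 = 3013 d
K_eq = L_total / Σ(L/K) = 1417 / 3013 = 0.4703 m/d
q = K_eq · i = 0.4703 × 0.0060 = 0.002822 m/d (same in every zone)
Zone A: v = q/n = 0.002822/0.35 = 0.008062 m/d → t_A = 594/0.008062 = 73680 d
Zone B: v = q/n = 0.002822/0.32 = 0.008817 m/d → t_B = 691/0.008817 = 78370 d
Zone C: v = q/n = 0.002822/0.28 = 0.01008 m/d → t_C = 132/0.01008 = 13100 d
Total t = 73680 + 78370 + 13100 = 165100 d

165000 days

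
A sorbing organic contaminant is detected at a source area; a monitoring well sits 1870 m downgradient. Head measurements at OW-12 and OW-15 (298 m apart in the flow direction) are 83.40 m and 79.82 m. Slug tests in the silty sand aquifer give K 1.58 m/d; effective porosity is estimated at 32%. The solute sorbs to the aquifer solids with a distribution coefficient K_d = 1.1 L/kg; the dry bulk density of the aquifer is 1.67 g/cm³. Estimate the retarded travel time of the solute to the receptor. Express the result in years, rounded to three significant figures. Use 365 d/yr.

582 years

Hydraulic gradient i = (83.40 − 79.82) / 298 = 3.58 / 298 = 0.01201
Specific discharge q = 1.58 × 0.01201 = 0.01898 m/d
v_s = q/n_e = 0.01898/0.32 = 0.05932 m/d
Retardation R = 1 + ρ_b·K_d/n = 1 + 1.67×1.1/0.32 = 6.741
Contaminant velocity v_c = v/R = 0.05932/6.741 = 0.008800 m/d
t = L/v_c = 1870/0.008800 = 212500 d
   = 212500/365 = 582 yr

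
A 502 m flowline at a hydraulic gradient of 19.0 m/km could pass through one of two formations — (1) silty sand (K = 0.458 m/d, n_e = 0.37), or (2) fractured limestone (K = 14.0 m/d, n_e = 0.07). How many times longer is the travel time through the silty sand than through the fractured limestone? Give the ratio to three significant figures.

Unit 1 (silty sand): v = 0.458×0.019/0.37 = 0.02352 m/d, t = 502/0.02352 = 21340 d
Unit 2 (fractured limestone): v = 14.0×0.019/0.07 = 3.800 m/d, t = 502/3.800 = 132.1 d
t(silty sand) / t(fractured limestone) = 21340/132.1 = 162

162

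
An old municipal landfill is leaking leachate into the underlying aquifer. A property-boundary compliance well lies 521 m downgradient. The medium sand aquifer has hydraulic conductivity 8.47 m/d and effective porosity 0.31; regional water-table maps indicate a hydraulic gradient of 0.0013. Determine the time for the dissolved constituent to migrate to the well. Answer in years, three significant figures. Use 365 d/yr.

Specific discharge q = 8.47 × 0.0013 = 0.01101 m/d
Seepage velocity v = q / n = 0.01101 / 0.31 = 0.03552 m/d
t = L / v = 521 / 0.03552 = 14670 d
   = 14670 / 365 = 40.2 yr

40.2 years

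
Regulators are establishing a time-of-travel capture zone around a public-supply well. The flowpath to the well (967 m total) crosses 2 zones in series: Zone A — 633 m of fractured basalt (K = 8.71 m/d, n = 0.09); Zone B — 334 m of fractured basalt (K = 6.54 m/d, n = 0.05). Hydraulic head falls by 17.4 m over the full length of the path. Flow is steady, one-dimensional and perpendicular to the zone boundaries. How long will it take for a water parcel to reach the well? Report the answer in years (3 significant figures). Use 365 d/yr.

1.44 years

Steady 1-D flow in series ⇒ the Darcy flux q is identical in every zone and the zone head losses add (resistances L/K in series).
Σ(L/K) = 633/8.71 + 334/6.54 = 72.68 + 51.07 = 123.7 d
q = ΔH / Σ(L/K) = 17.4 / 123.7 = 0.1406 m/d (same in every zone)
Zone A: v = q/n = 0.1406/0.09 = 1.562 m/d → t_A = 633/1.562 = 405.2 d
Zone B: v = q/n = 0.1406/0.05 = 2.812 m/d → t_B = 334/2.812 = 118.8 d
Total t = 405.2 + 118.8 = 523.9 d
   = 523.9 / 365 = 1.44 yr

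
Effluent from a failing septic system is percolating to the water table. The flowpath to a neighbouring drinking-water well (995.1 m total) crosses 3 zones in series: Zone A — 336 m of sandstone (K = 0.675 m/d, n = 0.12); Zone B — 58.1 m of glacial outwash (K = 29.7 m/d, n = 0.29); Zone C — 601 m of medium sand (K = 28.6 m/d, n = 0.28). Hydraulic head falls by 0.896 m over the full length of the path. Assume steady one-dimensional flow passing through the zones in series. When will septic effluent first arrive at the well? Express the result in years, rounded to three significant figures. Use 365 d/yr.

Steady 1-D flow in series ⇒ the Darcy flux q is identical in every zone and the zone head losses add (resistances L/K in series).
Σ(L/K) = 336/0.675 + 58.1/29.7 + 601/28.6 = 497.8 + 1.956 + 21.01 = 520.7 d
q = ΔH / Σ(L/K) = 0.896 / 520.7 = 0.001721 m/d (same in every zone)
Zone A: v = q/n = 0.001721/0.12 = 0.01434 m/d → t_A = 336/0.01434 = 23430 d
Zone B: v = q/n = 0.001721/0.29 = 0.005933 m/d → t_B = 58.1/0.005933 = 9793 d
Zone C: v = q/n = 0.001721/0.28 = 0.006145 m/d → t_C = 601/0.006145 = 97800 d
Total t = 23430 + 9793 + 97800 = 131000 d
   = 131000 / 365 = 359 yr

359 years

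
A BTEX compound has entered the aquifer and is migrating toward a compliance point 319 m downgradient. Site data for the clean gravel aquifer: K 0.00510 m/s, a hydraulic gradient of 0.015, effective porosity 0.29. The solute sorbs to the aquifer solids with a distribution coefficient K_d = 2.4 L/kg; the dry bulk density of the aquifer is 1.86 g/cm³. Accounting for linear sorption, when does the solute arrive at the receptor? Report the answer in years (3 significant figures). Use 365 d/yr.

0.629 years

K = 0.00510 m/s × 86400 s/d = 440.6 m/d
Darcy flux q = K·i = 440.6 × 0.015 = 6.610 m/d
v_s = q/n_e = 6.610/0.29 = 22.79 m/d
Retardation R = 1 + ρ_b·K_d/n = 1 + 1.86×2.4/0.29 = 16.39
Contaminant velocity v_c = v/R = 22.79/16.39 = 1.390 m/d
t = L/v_c = 319/1.390 = 229.4 d
   = 229.4/365 = 0.629 yr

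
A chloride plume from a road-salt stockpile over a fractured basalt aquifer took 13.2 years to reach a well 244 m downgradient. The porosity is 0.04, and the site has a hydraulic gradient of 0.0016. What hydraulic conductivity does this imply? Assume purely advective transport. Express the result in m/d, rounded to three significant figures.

t = 13.2 years = 4818 d
v = L / t = 244 / 4818 = 0.05064 m/d
K = v · n / i = 0.05064 × 0.04 / 0.0016 = 1.27 m/d

1.27 m/d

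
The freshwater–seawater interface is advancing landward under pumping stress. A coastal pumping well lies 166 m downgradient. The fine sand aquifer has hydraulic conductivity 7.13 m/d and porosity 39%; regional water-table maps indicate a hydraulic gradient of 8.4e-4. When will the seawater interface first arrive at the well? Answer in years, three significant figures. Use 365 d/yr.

29.6 years

Specific discharge q = 7.13 × 8.4e-4 = 0.005989 m/d
v_s = q/n_e = 0.005989/0.39 = 0.01536 m/d
t = L / v = 166 / 0.01536 = 10810 d
   = 10810 / 365 = 29.6 yr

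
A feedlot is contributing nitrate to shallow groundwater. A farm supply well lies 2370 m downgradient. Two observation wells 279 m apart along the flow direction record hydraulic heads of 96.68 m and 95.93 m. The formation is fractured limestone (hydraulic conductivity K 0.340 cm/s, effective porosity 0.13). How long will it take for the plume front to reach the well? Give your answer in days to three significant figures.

Hydraulic gradient i = (96.68 − 95.93) / 279 = 0.75 / 279 = 0.002688
K = 0.340 cm/s × 864 = 293.8 m/d
q = Ki = 293.8 × 0.002688 = 0.7897 m/d
Average linear velocity = 0.7897 / 0.13 = 6.074 m/d
t = L / v = 2370 / 6.074 = 390.2 d

390 days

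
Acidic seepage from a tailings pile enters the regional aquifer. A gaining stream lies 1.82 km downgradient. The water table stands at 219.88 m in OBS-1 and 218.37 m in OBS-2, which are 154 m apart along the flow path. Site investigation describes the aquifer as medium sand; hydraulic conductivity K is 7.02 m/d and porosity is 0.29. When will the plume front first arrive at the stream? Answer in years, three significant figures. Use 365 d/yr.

21.0 years

Hydraulic gradient i = (219.88 − 218.37) / 154 = 1.51 / 154 = 0.009805
Darcy flux q = K·i = 7.02 × 0.009805 = 0.06883 m/d
Average linear velocity = 0.06883 / 0.29 = 0.2374 m/d
L = 1.82 km = 1820 m
t = L / v = 1820 / 0.2374 = 7668 d
   = 7668 / 365 = 21.0 yr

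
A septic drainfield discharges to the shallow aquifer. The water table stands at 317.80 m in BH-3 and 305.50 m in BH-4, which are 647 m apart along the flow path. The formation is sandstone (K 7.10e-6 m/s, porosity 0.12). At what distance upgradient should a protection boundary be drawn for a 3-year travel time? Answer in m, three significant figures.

106 m

Hydraulic gradient i = (317.80 − 305.50) / 647 = 12.30 / 647 = 0.01901
K = 7.10e-6 m/s × 86400 s/d = 0.6134 m/d
Darcy flux q = K·i = 0.6134 × 0.01901 = 0.01166 m/d
Seepage velocity v = q / n = 0.01166 / 0.12 = 0.09718 m/d
T = 3 yr × 365 = 1095 d
L = v × T = 0.09718 × 1095 = 106.4 m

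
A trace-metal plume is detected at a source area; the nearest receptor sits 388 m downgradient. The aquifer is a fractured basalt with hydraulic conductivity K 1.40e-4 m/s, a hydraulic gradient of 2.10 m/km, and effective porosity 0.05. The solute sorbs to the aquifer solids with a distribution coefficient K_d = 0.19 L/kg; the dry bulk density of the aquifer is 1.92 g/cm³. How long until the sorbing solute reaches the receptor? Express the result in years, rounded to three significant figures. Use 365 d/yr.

K = 1.40e-4 m/s × 86400 s/d = 12.10 m/d
Specific discharge q = 12.10 × 0.0021 = 0.02540 m/d
Seepage velocity v = q / n = 0.02540 / 0.05 = 0.5080 m/d
Retardation R = 1 + ρ_b·K_d/n = 1 + 1.92×0.19/0.05 = 8.296
Contaminant velocity v_c = v/R = 0.5080/8.296 = 0.06124 m/d
t = L/v_c = 388/0.06124 = 6336 d
   = 6336/365 = 17.4 yr

17.4 years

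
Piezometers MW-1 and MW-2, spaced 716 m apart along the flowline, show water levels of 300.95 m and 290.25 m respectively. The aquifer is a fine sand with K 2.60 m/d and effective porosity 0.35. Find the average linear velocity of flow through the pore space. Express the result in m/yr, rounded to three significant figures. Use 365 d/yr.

40.5 m/yr

Hydraulic gradient i = (300.95 − 290.25) / 716 = 10.70 / 716 = 0.01494
Darcy flux q = K·i = 2.60 × 0.01494 = 0.03885 m/d
Seepage velocity v = q / n = 0.03885 / 0.35 = 0.1110 m/d
   = 0.1110 × 365 = 40.5 m/yr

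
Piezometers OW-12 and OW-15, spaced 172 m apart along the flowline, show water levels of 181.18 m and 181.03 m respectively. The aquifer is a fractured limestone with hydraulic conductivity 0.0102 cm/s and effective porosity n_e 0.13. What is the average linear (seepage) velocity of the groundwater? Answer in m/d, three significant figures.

0.0591 m/d

Hydraulic gradient i = (181.18 − 181.03) / 172 = 0.15 / 172 = 8.721e-4
K = 0.0102 cm/s × 864 = 8.813 m/d
Specific discharge q = 8.813 × 8.721e-4 = 0.007686 m/d
Average linear velocity = 0.007686 / 0.13 = 0.05912 m/d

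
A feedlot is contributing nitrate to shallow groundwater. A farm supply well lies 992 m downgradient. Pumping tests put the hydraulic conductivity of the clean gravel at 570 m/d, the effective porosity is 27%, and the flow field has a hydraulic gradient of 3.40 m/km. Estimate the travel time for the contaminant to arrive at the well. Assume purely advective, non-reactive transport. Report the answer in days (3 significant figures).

138 days

Darcy flux q = K·i = 570 × 0.0034 = 1.938 m/d
Average linear velocity = 1.938 / 0.27 = 7.178 m/d
t = L / v = 992 / 7.178 = 138.2 d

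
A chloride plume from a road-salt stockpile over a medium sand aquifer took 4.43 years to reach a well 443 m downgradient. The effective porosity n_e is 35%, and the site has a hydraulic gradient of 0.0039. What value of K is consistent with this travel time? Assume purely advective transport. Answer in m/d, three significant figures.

t = 4.43 years = 1617 d
v = L / t = 443 / 1617 = 0.2740 m/d
K = v · n / i = 0.2740 × 0.35 / 0.0039 = 24.6 m/d

24.6 m/d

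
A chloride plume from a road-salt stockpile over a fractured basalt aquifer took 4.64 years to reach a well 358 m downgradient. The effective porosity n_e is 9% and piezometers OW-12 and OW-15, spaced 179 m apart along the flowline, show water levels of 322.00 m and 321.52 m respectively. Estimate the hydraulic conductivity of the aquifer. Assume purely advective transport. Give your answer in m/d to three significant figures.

7.09 m/d

Hydraulic gradient i = (322.00 − 321.52) / 179 = 0.48 / 179 = 0.002682
t = 4.64 years = 1694 d
v = L / t = 358 / 1694 = 0.2114 m/d
K = v · n / i = 0.2114 × 0.09 / 0.002682 = 7.09 m/d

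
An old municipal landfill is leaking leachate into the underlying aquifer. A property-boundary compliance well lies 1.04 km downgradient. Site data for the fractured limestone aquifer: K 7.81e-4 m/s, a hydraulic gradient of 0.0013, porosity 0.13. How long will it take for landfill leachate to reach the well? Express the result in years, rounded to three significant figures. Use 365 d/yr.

4.22 years

K = 7.81e-4 m/s × 86400 s/d = 67.48 m/d
Specific discharge q = 67.48 × 0.0013 = 0.08772 m/d
Average linear velocity = 0.08772 / 0.13 = 0.6748 m/d
L = 1.04 km = 1040 m
t = L / v = 1040 / 0.6748 = 1541 d
   = 1541 / 365 = 4.22 yr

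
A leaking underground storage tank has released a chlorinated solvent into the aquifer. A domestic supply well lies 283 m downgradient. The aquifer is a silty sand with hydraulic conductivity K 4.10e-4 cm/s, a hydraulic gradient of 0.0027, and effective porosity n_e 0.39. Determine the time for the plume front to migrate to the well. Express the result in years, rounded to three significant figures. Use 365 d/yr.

316 years

K = 4.10e-4 cm/s × 864 = 0.3542 m/d
Specific discharge q = 0.3542 × 0.0027 = 9.564e-4 m/d
v_s = q/n_e = 9.564e-4/0.39 = 0.002452 m/d
t = L / v = 283 / 0.002452 = 115400 d
   = 115400 / 365 = 316 yr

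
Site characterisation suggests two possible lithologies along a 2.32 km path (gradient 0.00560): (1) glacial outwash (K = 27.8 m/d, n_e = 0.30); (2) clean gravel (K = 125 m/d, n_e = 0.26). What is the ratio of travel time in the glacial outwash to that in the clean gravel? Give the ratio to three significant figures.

5.19

Unit 1 (glacial outwash): v = 27.8×0.0056/0.30 = 0.5189 m/d, t = 2320/0.5189 = 4471 d
Unit 2 (clean gravel): v = 125×0.0056/0.26 = 2.692 m/d, t = 2320/2.692 = 861.7 d
t(glacial outwash) / t(clean gravel) = 4471/861.7 = 5.19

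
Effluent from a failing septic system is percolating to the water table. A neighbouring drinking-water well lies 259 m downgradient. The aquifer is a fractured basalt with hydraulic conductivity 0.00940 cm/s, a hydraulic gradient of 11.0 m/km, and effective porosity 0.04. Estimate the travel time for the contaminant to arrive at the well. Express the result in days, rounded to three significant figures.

116 days

K = 0.00940 cm/s × 864 = 8.122 m/d
Darcy flux q = K·i = 8.122 × 0.011 = 0.08934 m/d
Seepage velocity v = q / n = 0.08934 / 0.04 = 2.233 m/d
t = L / v = 259 / 2.233 = 116.0 d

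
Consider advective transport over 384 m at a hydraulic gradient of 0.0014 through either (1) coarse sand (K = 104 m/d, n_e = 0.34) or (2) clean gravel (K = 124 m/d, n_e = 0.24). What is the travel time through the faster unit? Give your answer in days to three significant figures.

531 days

Unit 1 (coarse sand): v = 104×0.0014/0.34 = 0.4282 m/d, t = 384/0.4282 = 896.7 d
Unit 2 (clean gravel): v = 124×0.0014/0.24 = 0.7233 m/d, t = 384/0.7233 = 530.9 d
Faster unit: t = 531 d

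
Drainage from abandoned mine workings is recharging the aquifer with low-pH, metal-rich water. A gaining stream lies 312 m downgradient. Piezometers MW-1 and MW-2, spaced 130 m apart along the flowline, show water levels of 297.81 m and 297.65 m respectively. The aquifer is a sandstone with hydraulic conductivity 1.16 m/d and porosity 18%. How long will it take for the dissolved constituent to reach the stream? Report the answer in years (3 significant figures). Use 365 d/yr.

108 years

Hydraulic gradient i = (297.81 − 297.65) / 130 = 0.16 / 130 = 0.001231
q = Ki = 1.16 × 0.001231 = 0.001428 m/d
Average linear velocity = 0.001428 / 0.18 = 0.007932 m/d
t = L / v = 312 / 0.007932 = 39340 d
   = 39340 / 365 = 108 yr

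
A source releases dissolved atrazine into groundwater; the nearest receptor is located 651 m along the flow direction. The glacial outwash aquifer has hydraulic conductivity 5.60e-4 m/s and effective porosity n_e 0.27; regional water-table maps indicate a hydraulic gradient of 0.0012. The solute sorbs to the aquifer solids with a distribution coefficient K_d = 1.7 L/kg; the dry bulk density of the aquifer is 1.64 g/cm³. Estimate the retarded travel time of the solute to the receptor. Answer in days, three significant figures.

K = 5.60e-4 m/s × 86400 s/d = 48.38 m/d
Darcy flux q = K·i = 48.38 × 0.0012 = 0.05806 m/d
v_s = q/n_e = 0.05806/0.27 = 0.2150 m/d
Retardation R = 1 + ρ_b·K_d/n = 1 + 1.64×1.7/0.27 = 11.33
Contaminant velocity v_c = v/R = 0.2150/11.33 = 0.01899 m/d
t = L/v_c = 651/0.01899 = 34290 d

34300 days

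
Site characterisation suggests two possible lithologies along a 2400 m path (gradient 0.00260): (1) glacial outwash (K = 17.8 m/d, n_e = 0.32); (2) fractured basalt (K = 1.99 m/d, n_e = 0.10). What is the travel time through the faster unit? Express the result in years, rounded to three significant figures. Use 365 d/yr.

45.5 years

Unit 1 (glacial outwash): v = 17.8×0.0026/0.32 = 0.1446 m/d, t = 2400/0.1446 = 16590 d
Unit 2 (fractured basalt): v = 1.99×0.0026/0.10 = 0.05174 m/d, t = 2400/0.05174 = 46390 d
Faster: 16590 d / 365 = 45.5 yr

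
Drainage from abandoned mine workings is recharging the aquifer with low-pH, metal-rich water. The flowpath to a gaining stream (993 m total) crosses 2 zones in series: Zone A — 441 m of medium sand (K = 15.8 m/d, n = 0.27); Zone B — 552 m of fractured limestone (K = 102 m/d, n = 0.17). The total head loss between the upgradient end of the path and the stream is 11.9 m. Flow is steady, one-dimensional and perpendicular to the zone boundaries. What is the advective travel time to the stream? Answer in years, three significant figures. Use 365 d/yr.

Continuity: the same q passes through each zone, so ΔH = q·Σ(L_j/K_j) — the zones act as resistances in series.
Σ(L/K) = 441/15.8 + 552/102 = 27.91 + 5.412 = 33.32 d
q = ΔH / Σ(L/K) = 11.9 / 33.32 = 0.3571 m/d (same in every zone)
Zone A: v = q/n = 0.3571/0.27 = 1.323 m/d → t_A = 441/1.323 = 333.4 d
Zone B: v = q/n = 0.3571/0.17 = 2.101 m/d → t_B = 552/2.101 = 262.8 d
Total t = 333.4 + 262.8 = 596.2 d
   = 596.2 / 365 = 1.63 yr

1.63 years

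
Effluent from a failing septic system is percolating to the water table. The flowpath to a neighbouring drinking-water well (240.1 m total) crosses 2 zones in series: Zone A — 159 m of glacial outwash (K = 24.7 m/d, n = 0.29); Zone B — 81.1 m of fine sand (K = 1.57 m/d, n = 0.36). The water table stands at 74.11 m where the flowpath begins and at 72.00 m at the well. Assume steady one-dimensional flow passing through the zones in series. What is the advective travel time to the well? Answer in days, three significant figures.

Total head drop ΔH = 74.11 − 72.00 = 2.11 m
Continuity: the same q passes through each zone, so ΔH = q·Σ(L_j/K_j) — the zones act as resistances in series.
Σ(L/K) = 159/24.7 + 81.1/1.57 = 6.437 + 51.66 = 58.09 d
q = ΔH / Σ(L/K) = 2.11 / 58.09 = 0.03632 m/d (same in every zone)
Zone A: v = q/n = 0.03632/0.29 = 0.1252 m/d → t_A = 159/0.1252 = 1270 d
Zone B: v = q/n = 0.03632/0.36 = 0.1009 m/d → t_B = 81.1/0.1009 = 803.8 d
Total t = 1270 + 803.8 = 2073 d

2070 days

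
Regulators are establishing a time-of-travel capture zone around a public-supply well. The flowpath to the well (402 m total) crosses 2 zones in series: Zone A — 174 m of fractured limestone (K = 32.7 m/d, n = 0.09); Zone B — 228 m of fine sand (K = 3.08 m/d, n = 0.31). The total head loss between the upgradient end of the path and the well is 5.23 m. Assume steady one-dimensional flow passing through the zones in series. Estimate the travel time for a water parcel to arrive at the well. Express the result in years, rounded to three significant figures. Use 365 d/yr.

3.59 years

Steady 1-D flow in series ⇒ the Darcy flux q is identical in every zone and the zone head losses add (resistances L/K in series).
Σ(L/K) = 174/32.7 + 228/3.08 = 5.321 + 74.03 = 79.35 d
q = ΔH / Σ(L/K) = 5.23 / 79.35 = 0.06591 m/d (same in every zone)
Zone A: v = q/n = 0.06591/0.09 = 0.7324 m/d → t_A = 174/0.7324 = 237.6 d
Zone B: v = q/n = 0.06591/0.31 = 0.2126 m/d → t_B = 228/0.2126 = 1072 d
Total t = 237.6 + 1072 = 1310 d
   = 1310 / 365 = 3.59 yr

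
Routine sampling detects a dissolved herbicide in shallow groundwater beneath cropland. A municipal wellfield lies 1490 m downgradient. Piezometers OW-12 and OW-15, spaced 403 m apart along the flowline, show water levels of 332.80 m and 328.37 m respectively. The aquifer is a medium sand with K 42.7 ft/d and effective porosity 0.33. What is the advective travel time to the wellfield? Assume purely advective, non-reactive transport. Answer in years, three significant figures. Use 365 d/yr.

Hydraulic gradient i = (332.80 − 328.37) / 403 = 4.43 / 403 = 0.01099
K = 42.7 ft/d × 0.3048 = 13.01 m/d
q = Ki = 13.01 × 0.01099 = 0.1431 m/d
Seepage velocity v = q / n = 0.1431 / 0.33 = 0.4335 m/d
t = L / v = 1490 / 0.4335 = 3437 d
   = 3437 / 365 = 9.42 yr

9.42 years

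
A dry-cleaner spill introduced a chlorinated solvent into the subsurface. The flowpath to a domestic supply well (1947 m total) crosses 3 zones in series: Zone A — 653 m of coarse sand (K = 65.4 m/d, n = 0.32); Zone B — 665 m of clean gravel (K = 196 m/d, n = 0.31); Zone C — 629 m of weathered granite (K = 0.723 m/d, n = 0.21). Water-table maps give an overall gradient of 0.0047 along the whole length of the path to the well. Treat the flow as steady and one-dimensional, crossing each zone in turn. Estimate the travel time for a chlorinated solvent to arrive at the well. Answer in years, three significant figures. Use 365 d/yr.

For zones in series the flux q is common to all zones; the equivalent conductivity is the harmonic (thickness-weighted) mean, K_eq = L_total / Σ(L_j/K_j).
Σ(L/K) = 653/65.4 + 665/196 + 629/0.723 = 9.985 + 3.393 + 870.0 = 883.4 d
K_eq = L_total / Σ(L/K) = 1947 / 883.4 = 2.204 m/d
q = K_eq · i = 2.204 × 0.0047 = 0.01036 m/d (same in every zone)
Zone A: v = q/n = 0.01036/0.32 = 0.03237 m/d → t_A = 653/0.03237 = 20170 d
Zone B: v = q/n = 0.01036/0.31 = 0.03342 m/d → t_B = 665/0.03342 = 19900 d
Zone C: v = q/n = 0.01036/0.21 = 0.04933 m/d → t_C = 629/0.04933 = 12750 d
Total t = 20170 + 19900 + 12750 = 52820 d
   = 52820 / 365 = 145 yr

145 years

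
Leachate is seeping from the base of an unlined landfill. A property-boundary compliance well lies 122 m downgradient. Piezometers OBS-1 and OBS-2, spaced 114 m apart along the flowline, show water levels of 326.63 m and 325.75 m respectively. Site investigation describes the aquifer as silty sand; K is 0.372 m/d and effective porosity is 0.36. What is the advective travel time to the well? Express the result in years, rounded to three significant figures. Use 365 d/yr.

41.9 years

Hydraulic gradient i = (326.63 − 325.75) / 114 = 0.88 / 114 = 0.007719
Darcy flux q = K·i = 0.372 × 0.007719 = 0.002872 m/d
Seepage velocity v = q / n = 0.002872 / 0.36 = 0.007977 m/d
t = L / v = 122 / 0.007977 = 15290 d
   = 15290 / 365 = 41.9 yr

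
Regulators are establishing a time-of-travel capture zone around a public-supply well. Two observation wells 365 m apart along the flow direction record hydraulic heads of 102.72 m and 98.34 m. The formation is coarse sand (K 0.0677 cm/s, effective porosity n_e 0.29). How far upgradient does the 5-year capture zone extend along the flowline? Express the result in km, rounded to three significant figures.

4.42 km

Hydraulic gradient i = (102.72 − 98.34) / 365 = 4.38 / 365 = 0.01200
K = 0.0677 cm/s × 864 = 58.49 m/d
q = Ki = 58.49 × 0.01200 = 0.7019 m/d
v_s = q/n_e = 0.7019/0.29 = 2.420 m/d
T = 5 yr × 365 = 1825 d
L = v × T = 2.420 × 1825 = 4417 m
   = 4.42 km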